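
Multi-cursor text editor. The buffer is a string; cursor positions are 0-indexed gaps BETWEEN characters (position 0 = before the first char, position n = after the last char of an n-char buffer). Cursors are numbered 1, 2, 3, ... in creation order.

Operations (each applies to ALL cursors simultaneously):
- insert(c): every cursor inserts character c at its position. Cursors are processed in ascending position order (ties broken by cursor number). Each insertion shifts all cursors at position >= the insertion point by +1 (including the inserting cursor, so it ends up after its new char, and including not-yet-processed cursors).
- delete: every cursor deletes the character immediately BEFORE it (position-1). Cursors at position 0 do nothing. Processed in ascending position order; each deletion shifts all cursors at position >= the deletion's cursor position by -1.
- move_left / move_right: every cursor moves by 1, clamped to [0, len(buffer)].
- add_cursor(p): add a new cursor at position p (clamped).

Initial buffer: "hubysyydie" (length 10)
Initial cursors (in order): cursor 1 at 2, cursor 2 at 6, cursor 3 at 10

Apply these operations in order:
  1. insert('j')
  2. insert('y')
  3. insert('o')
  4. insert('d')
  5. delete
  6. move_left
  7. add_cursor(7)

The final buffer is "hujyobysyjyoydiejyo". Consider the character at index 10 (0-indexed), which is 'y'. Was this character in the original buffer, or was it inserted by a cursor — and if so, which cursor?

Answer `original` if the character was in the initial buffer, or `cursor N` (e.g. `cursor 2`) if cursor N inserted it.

After op 1 (insert('j')): buffer="hujbysyjydiej" (len 13), cursors c1@3 c2@8 c3@13, authorship ..1....2....3
After op 2 (insert('y')): buffer="hujybysyjyydiejy" (len 16), cursors c1@4 c2@10 c3@16, authorship ..11....22....33
After op 3 (insert('o')): buffer="hujyobysyjyoydiejyo" (len 19), cursors c1@5 c2@12 c3@19, authorship ..111....222....333
After op 4 (insert('d')): buffer="hujyodbysyjyodydiejyod" (len 22), cursors c1@6 c2@14 c3@22, authorship ..1111....2222....3333
After op 5 (delete): buffer="hujyobysyjyoydiejyo" (len 19), cursors c1@5 c2@12 c3@19, authorship ..111....222....333
After op 6 (move_left): buffer="hujyobysyjyoydiejyo" (len 19), cursors c1@4 c2@11 c3@18, authorship ..111....222....333
After op 7 (add_cursor(7)): buffer="hujyobysyjyoydiejyo" (len 19), cursors c1@4 c4@7 c2@11 c3@18, authorship ..111....222....333
Authorship (.=original, N=cursor N): . . 1 1 1 . . . . 2 2 2 . . . . 3 3 3
Index 10: author = 2

Answer: cursor 2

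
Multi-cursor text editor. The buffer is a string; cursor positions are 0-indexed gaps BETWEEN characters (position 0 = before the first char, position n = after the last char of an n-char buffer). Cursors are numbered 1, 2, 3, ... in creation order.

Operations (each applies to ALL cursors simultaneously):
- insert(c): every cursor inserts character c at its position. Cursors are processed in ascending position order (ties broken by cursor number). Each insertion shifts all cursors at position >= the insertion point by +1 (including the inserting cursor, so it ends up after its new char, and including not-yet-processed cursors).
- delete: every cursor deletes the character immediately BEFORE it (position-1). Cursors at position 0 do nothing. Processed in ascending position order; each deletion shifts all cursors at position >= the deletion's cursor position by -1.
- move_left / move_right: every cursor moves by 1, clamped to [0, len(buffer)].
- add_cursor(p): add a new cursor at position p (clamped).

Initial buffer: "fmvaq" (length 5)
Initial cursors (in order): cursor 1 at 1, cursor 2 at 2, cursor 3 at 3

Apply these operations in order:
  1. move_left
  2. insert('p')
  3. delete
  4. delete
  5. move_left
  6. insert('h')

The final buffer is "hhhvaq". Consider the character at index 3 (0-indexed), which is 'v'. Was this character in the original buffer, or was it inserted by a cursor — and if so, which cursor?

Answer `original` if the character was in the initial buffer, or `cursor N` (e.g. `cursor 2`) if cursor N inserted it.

Answer: original

Derivation:
After op 1 (move_left): buffer="fmvaq" (len 5), cursors c1@0 c2@1 c3@2, authorship .....
After op 2 (insert('p')): buffer="pfpmpvaq" (len 8), cursors c1@1 c2@3 c3@5, authorship 1.2.3...
After op 3 (delete): buffer="fmvaq" (len 5), cursors c1@0 c2@1 c3@2, authorship .....
After op 4 (delete): buffer="vaq" (len 3), cursors c1@0 c2@0 c3@0, authorship ...
After op 5 (move_left): buffer="vaq" (len 3), cursors c1@0 c2@0 c3@0, authorship ...
After op 6 (insert('h')): buffer="hhhvaq" (len 6), cursors c1@3 c2@3 c3@3, authorship 123...
Authorship (.=original, N=cursor N): 1 2 3 . . .
Index 3: author = original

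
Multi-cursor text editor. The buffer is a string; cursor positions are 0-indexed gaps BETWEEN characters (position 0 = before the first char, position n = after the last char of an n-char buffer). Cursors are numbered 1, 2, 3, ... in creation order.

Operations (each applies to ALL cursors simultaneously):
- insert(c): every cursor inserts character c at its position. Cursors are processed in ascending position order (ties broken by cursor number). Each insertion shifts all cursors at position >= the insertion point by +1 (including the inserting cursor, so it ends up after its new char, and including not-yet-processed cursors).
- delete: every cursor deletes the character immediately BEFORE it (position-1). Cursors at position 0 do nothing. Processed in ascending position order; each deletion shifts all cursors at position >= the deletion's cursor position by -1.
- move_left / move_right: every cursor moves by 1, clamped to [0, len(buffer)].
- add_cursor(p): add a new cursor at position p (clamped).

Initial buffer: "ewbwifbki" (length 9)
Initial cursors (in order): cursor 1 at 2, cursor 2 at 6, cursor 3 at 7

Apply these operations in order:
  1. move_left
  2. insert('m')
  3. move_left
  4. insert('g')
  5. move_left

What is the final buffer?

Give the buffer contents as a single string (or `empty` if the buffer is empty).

After op 1 (move_left): buffer="ewbwifbki" (len 9), cursors c1@1 c2@5 c3@6, authorship .........
After op 2 (insert('m')): buffer="emwbwimfmbki" (len 12), cursors c1@2 c2@7 c3@9, authorship .1....2.3...
After op 3 (move_left): buffer="emwbwimfmbki" (len 12), cursors c1@1 c2@6 c3@8, authorship .1....2.3...
After op 4 (insert('g')): buffer="egmwbwigmfgmbki" (len 15), cursors c1@2 c2@8 c3@11, authorship .11....22.33...
After op 5 (move_left): buffer="egmwbwigmfgmbki" (len 15), cursors c1@1 c2@7 c3@10, authorship .11....22.33...

Answer: egmwbwigmfgmbki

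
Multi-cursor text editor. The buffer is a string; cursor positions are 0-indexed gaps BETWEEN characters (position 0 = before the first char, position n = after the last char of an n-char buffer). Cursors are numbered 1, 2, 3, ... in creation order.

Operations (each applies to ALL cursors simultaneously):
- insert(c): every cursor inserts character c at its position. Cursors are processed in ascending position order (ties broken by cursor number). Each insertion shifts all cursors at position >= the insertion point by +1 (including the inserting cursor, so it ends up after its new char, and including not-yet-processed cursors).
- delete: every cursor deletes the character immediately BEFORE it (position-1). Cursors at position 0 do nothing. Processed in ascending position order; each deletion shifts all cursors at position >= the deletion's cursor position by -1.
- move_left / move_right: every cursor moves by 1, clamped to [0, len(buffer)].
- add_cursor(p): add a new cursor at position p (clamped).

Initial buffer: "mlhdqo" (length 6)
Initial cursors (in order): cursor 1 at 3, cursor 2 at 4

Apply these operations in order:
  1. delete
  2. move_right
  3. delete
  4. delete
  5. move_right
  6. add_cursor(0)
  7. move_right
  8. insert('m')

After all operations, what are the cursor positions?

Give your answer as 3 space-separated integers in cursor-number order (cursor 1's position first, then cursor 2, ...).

After op 1 (delete): buffer="mlqo" (len 4), cursors c1@2 c2@2, authorship ....
After op 2 (move_right): buffer="mlqo" (len 4), cursors c1@3 c2@3, authorship ....
After op 3 (delete): buffer="mo" (len 2), cursors c1@1 c2@1, authorship ..
After op 4 (delete): buffer="o" (len 1), cursors c1@0 c2@0, authorship .
After op 5 (move_right): buffer="o" (len 1), cursors c1@1 c2@1, authorship .
After op 6 (add_cursor(0)): buffer="o" (len 1), cursors c3@0 c1@1 c2@1, authorship .
After op 7 (move_right): buffer="o" (len 1), cursors c1@1 c2@1 c3@1, authorship .
After op 8 (insert('m')): buffer="ommm" (len 4), cursors c1@4 c2@4 c3@4, authorship .123

Answer: 4 4 4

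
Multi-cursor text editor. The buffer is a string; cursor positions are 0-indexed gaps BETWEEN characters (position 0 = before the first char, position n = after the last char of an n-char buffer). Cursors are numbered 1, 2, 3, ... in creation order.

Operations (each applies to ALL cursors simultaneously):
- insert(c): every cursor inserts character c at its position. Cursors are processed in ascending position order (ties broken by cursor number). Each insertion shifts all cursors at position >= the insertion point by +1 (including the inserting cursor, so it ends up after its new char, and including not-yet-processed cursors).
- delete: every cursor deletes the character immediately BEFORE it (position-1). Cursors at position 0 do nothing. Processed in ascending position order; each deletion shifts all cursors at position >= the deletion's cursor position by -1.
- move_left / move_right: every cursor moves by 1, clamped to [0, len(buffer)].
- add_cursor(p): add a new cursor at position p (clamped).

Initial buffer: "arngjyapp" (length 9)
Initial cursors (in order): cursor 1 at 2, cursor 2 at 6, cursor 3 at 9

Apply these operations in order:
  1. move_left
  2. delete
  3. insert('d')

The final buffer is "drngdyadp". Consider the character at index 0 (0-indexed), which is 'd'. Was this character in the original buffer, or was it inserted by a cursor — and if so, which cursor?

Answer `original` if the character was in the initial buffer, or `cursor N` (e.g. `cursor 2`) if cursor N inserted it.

After op 1 (move_left): buffer="arngjyapp" (len 9), cursors c1@1 c2@5 c3@8, authorship .........
After op 2 (delete): buffer="rngyap" (len 6), cursors c1@0 c2@3 c3@5, authorship ......
After op 3 (insert('d')): buffer="drngdyadp" (len 9), cursors c1@1 c2@5 c3@8, authorship 1...2..3.
Authorship (.=original, N=cursor N): 1 . . . 2 . . 3 .
Index 0: author = 1

Answer: cursor 1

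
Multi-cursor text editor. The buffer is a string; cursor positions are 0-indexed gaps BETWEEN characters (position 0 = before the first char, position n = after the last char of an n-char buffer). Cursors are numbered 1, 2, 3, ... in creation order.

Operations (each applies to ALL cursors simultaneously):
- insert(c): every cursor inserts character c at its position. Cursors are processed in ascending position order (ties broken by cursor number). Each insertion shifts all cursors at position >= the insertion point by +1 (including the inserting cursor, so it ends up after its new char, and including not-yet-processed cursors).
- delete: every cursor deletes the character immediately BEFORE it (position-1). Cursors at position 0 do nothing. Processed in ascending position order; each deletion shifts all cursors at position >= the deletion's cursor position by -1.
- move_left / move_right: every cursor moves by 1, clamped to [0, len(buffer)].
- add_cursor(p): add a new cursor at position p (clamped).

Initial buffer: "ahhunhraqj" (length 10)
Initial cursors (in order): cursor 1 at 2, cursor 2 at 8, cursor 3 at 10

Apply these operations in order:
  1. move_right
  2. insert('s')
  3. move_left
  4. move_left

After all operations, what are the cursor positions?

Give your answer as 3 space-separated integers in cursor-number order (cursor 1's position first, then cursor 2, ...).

Answer: 2 9 11

Derivation:
After op 1 (move_right): buffer="ahhunhraqj" (len 10), cursors c1@3 c2@9 c3@10, authorship ..........
After op 2 (insert('s')): buffer="ahhsunhraqsjs" (len 13), cursors c1@4 c2@11 c3@13, authorship ...1......2.3
After op 3 (move_left): buffer="ahhsunhraqsjs" (len 13), cursors c1@3 c2@10 c3@12, authorship ...1......2.3
After op 4 (move_left): buffer="ahhsunhraqsjs" (len 13), cursors c1@2 c2@9 c3@11, authorship ...1......2.3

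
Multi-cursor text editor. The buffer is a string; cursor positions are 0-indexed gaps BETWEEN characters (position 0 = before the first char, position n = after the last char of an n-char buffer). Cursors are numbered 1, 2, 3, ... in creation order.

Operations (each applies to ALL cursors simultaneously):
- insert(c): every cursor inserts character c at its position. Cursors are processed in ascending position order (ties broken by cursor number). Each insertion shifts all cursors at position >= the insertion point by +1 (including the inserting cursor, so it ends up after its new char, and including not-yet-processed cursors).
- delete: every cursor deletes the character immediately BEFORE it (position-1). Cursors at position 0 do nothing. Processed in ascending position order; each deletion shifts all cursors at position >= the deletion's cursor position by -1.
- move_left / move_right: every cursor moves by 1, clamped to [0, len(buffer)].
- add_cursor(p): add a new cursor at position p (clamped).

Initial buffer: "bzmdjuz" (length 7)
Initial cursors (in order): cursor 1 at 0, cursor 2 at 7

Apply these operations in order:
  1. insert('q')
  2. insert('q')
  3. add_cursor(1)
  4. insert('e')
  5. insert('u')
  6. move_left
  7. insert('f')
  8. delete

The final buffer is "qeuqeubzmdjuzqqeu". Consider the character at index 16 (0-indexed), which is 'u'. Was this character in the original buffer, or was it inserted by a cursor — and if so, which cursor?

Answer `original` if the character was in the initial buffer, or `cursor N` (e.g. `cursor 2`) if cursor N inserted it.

Answer: cursor 2

Derivation:
After op 1 (insert('q')): buffer="qbzmdjuzq" (len 9), cursors c1@1 c2@9, authorship 1.......2
After op 2 (insert('q')): buffer="qqbzmdjuzqq" (len 11), cursors c1@2 c2@11, authorship 11.......22
After op 3 (add_cursor(1)): buffer="qqbzmdjuzqq" (len 11), cursors c3@1 c1@2 c2@11, authorship 11.......22
After op 4 (insert('e')): buffer="qeqebzmdjuzqqe" (len 14), cursors c3@2 c1@4 c2@14, authorship 1311.......222
After op 5 (insert('u')): buffer="qeuqeubzmdjuzqqeu" (len 17), cursors c3@3 c1@6 c2@17, authorship 133111.......2222
After op 6 (move_left): buffer="qeuqeubzmdjuzqqeu" (len 17), cursors c3@2 c1@5 c2@16, authorship 133111.......2222
After op 7 (insert('f')): buffer="qefuqefubzmdjuzqqefu" (len 20), cursors c3@3 c1@7 c2@19, authorship 13331111.......22222
After op 8 (delete): buffer="qeuqeubzmdjuzqqeu" (len 17), cursors c3@2 c1@5 c2@16, authorship 133111.......2222
Authorship (.=original, N=cursor N): 1 3 3 1 1 1 . . . . . . . 2 2 2 2
Index 16: author = 2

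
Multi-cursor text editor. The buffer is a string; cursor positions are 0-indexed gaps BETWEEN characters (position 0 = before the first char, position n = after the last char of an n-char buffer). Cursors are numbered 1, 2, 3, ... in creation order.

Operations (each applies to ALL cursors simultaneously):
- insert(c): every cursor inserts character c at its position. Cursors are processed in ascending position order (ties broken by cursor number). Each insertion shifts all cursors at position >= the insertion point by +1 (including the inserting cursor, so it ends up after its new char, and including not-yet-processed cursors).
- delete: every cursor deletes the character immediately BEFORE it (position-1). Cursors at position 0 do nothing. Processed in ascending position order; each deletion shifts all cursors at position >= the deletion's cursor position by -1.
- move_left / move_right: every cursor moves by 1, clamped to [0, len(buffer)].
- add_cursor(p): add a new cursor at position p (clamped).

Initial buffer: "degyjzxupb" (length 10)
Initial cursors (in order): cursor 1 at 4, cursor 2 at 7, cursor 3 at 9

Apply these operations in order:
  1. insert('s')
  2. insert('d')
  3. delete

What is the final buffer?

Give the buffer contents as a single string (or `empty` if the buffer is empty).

After op 1 (insert('s')): buffer="degysjzxsupsb" (len 13), cursors c1@5 c2@9 c3@12, authorship ....1...2..3.
After op 2 (insert('d')): buffer="degysdjzxsdupsdb" (len 16), cursors c1@6 c2@11 c3@15, authorship ....11...22..33.
After op 3 (delete): buffer="degysjzxsupsb" (len 13), cursors c1@5 c2@9 c3@12, authorship ....1...2..3.

Answer: degysjzxsupsb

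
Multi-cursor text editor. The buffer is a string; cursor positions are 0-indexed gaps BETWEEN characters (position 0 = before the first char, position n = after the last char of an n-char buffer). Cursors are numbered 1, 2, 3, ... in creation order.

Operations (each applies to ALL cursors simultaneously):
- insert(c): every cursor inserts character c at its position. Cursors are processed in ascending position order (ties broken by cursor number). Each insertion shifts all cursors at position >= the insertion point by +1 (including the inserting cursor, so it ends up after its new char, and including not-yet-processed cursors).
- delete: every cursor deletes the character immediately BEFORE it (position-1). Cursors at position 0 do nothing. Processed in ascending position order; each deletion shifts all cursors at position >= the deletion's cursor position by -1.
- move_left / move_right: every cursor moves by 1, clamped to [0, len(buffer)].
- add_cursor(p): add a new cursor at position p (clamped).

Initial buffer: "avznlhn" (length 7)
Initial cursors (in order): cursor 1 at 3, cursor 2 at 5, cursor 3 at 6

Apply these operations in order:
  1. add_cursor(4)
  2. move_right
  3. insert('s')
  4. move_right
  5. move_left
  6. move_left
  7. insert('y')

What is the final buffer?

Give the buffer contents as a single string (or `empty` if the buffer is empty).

Answer: avznyslyshysyns

Derivation:
After op 1 (add_cursor(4)): buffer="avznlhn" (len 7), cursors c1@3 c4@4 c2@5 c3@6, authorship .......
After op 2 (move_right): buffer="avznlhn" (len 7), cursors c1@4 c4@5 c2@6 c3@7, authorship .......
After op 3 (insert('s')): buffer="avznslshsns" (len 11), cursors c1@5 c4@7 c2@9 c3@11, authorship ....1.4.2.3
After op 4 (move_right): buffer="avznslshsns" (len 11), cursors c1@6 c4@8 c2@10 c3@11, authorship ....1.4.2.3
After op 5 (move_left): buffer="avznslshsns" (len 11), cursors c1@5 c4@7 c2@9 c3@10, authorship ....1.4.2.3
After op 6 (move_left): buffer="avznslshsns" (len 11), cursors c1@4 c4@6 c2@8 c3@9, authorship ....1.4.2.3
After op 7 (insert('y')): buffer="avznyslyshysyns" (len 15), cursors c1@5 c4@8 c2@11 c3@13, authorship ....11.44.223.3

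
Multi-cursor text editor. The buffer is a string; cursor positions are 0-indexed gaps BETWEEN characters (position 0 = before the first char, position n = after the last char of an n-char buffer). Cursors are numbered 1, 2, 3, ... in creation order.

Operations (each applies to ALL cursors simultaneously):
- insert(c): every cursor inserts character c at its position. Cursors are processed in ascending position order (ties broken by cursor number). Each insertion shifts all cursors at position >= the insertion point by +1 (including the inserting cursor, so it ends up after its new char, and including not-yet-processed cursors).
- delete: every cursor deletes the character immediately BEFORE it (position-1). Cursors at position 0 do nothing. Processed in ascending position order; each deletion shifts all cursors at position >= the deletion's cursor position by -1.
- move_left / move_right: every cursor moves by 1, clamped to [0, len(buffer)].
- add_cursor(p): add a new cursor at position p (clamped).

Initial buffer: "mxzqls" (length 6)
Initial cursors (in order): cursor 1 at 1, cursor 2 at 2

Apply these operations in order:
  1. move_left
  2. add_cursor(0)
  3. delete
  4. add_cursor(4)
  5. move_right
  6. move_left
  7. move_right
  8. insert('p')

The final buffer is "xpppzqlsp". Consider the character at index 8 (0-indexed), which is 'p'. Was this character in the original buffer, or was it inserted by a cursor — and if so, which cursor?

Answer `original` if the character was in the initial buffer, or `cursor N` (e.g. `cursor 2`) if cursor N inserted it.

After op 1 (move_left): buffer="mxzqls" (len 6), cursors c1@0 c2@1, authorship ......
After op 2 (add_cursor(0)): buffer="mxzqls" (len 6), cursors c1@0 c3@0 c2@1, authorship ......
After op 3 (delete): buffer="xzqls" (len 5), cursors c1@0 c2@0 c3@0, authorship .....
After op 4 (add_cursor(4)): buffer="xzqls" (len 5), cursors c1@0 c2@0 c3@0 c4@4, authorship .....
After op 5 (move_right): buffer="xzqls" (len 5), cursors c1@1 c2@1 c3@1 c4@5, authorship .....
After op 6 (move_left): buffer="xzqls" (len 5), cursors c1@0 c2@0 c3@0 c4@4, authorship .....
After op 7 (move_right): buffer="xzqls" (len 5), cursors c1@1 c2@1 c3@1 c4@5, authorship .....
After op 8 (insert('p')): buffer="xpppzqlsp" (len 9), cursors c1@4 c2@4 c3@4 c4@9, authorship .123....4
Authorship (.=original, N=cursor N): . 1 2 3 . . . . 4
Index 8: author = 4

Answer: cursor 4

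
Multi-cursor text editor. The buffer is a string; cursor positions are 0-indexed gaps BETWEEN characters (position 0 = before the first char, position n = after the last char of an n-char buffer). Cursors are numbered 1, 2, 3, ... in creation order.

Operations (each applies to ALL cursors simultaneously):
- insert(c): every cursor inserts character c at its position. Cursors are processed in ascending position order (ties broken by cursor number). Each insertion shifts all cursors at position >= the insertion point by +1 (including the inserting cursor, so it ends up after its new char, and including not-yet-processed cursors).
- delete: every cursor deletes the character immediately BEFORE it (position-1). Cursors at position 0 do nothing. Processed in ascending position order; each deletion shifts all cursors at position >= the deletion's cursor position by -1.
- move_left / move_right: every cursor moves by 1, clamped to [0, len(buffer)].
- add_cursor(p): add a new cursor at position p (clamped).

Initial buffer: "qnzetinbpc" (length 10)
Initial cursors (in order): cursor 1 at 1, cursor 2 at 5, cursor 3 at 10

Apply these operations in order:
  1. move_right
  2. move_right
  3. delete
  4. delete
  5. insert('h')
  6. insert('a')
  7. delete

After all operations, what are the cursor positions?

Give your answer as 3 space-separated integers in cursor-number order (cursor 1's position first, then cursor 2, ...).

Answer: 2 5 7

Derivation:
After op 1 (move_right): buffer="qnzetinbpc" (len 10), cursors c1@2 c2@6 c3@10, authorship ..........
After op 2 (move_right): buffer="qnzetinbpc" (len 10), cursors c1@3 c2@7 c3@10, authorship ..........
After op 3 (delete): buffer="qnetibp" (len 7), cursors c1@2 c2@5 c3@7, authorship .......
After op 4 (delete): buffer="qetb" (len 4), cursors c1@1 c2@3 c3@4, authorship ....
After op 5 (insert('h')): buffer="qhethbh" (len 7), cursors c1@2 c2@5 c3@7, authorship .1..2.3
After op 6 (insert('a')): buffer="qhaethabha" (len 10), cursors c1@3 c2@7 c3@10, authorship .11..22.33
After op 7 (delete): buffer="qhethbh" (len 7), cursors c1@2 c2@5 c3@7, authorship .1..2.3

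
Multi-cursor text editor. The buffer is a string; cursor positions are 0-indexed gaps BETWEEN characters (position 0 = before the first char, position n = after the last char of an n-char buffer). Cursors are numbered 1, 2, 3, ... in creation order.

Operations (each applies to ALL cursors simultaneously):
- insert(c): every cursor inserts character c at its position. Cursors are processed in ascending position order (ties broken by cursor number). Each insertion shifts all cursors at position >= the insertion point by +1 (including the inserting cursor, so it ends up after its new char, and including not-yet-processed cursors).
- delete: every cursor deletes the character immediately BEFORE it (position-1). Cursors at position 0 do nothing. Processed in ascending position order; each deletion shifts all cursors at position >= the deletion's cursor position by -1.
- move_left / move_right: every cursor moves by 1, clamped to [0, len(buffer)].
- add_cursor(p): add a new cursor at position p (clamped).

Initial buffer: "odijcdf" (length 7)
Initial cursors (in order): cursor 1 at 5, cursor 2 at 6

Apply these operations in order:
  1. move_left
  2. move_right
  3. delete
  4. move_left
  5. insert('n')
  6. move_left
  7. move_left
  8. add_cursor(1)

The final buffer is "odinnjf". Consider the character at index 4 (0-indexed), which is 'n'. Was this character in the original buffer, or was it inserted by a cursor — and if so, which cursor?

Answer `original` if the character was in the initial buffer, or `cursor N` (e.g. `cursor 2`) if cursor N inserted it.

After op 1 (move_left): buffer="odijcdf" (len 7), cursors c1@4 c2@5, authorship .......
After op 2 (move_right): buffer="odijcdf" (len 7), cursors c1@5 c2@6, authorship .......
After op 3 (delete): buffer="odijf" (len 5), cursors c1@4 c2@4, authorship .....
After op 4 (move_left): buffer="odijf" (len 5), cursors c1@3 c2@3, authorship .....
After op 5 (insert('n')): buffer="odinnjf" (len 7), cursors c1@5 c2@5, authorship ...12..
After op 6 (move_left): buffer="odinnjf" (len 7), cursors c1@4 c2@4, authorship ...12..
After op 7 (move_left): buffer="odinnjf" (len 7), cursors c1@3 c2@3, authorship ...12..
After op 8 (add_cursor(1)): buffer="odinnjf" (len 7), cursors c3@1 c1@3 c2@3, authorship ...12..
Authorship (.=original, N=cursor N): . . . 1 2 . .
Index 4: author = 2

Answer: cursor 2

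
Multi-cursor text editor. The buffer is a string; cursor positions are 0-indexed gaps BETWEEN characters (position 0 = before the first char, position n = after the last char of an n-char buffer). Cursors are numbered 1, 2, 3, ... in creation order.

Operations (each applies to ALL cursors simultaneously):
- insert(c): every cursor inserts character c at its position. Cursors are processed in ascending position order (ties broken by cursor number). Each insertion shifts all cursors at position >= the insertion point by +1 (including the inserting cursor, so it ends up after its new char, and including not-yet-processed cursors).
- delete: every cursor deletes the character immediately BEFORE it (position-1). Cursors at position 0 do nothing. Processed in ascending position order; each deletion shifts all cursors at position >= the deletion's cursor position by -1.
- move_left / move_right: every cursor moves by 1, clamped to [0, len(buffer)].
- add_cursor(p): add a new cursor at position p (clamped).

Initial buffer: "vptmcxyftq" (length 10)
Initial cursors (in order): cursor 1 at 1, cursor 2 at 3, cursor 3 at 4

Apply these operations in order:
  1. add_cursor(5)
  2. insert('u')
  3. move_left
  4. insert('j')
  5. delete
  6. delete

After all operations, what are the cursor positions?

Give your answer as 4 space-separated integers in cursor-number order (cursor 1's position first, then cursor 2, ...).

After op 1 (add_cursor(5)): buffer="vptmcxyftq" (len 10), cursors c1@1 c2@3 c3@4 c4@5, authorship ..........
After op 2 (insert('u')): buffer="vuptumucuxyftq" (len 14), cursors c1@2 c2@5 c3@7 c4@9, authorship .1..2.3.4.....
After op 3 (move_left): buffer="vuptumucuxyftq" (len 14), cursors c1@1 c2@4 c3@6 c4@8, authorship .1..2.3.4.....
After op 4 (insert('j')): buffer="vjuptjumjucjuxyftq" (len 18), cursors c1@2 c2@6 c3@9 c4@12, authorship .11..22.33.44.....
After op 5 (delete): buffer="vuptumucuxyftq" (len 14), cursors c1@1 c2@4 c3@6 c4@8, authorship .1..2.3.4.....
After op 6 (delete): buffer="upuuuxyftq" (len 10), cursors c1@0 c2@2 c3@3 c4@4, authorship 1.234.....

Answer: 0 2 3 4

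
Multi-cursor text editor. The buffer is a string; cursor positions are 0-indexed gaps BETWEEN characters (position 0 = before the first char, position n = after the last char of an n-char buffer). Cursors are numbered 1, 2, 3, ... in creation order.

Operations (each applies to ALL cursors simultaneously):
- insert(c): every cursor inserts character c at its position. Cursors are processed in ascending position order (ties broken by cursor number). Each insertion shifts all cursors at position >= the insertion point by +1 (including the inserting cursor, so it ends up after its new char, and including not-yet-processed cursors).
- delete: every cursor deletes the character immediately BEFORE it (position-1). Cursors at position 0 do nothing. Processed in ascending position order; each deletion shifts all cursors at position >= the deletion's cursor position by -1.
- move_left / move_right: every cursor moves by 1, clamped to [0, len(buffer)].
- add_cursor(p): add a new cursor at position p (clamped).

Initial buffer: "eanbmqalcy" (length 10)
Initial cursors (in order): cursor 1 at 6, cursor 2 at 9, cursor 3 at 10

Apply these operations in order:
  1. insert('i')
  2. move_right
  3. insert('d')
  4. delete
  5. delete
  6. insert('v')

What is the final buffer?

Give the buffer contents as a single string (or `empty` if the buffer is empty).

Answer: eanbmqivlcivv

Derivation:
After op 1 (insert('i')): buffer="eanbmqialciyi" (len 13), cursors c1@7 c2@11 c3@13, authorship ......1...2.3
After op 2 (move_right): buffer="eanbmqialciyi" (len 13), cursors c1@8 c2@12 c3@13, authorship ......1...2.3
After op 3 (insert('d')): buffer="eanbmqiadlciydid" (len 16), cursors c1@9 c2@14 c3@16, authorship ......1.1..2.233
After op 4 (delete): buffer="eanbmqialciyi" (len 13), cursors c1@8 c2@12 c3@13, authorship ......1...2.3
After op 5 (delete): buffer="eanbmqilci" (len 10), cursors c1@7 c2@10 c3@10, authorship ......1..2
After op 6 (insert('v')): buffer="eanbmqivlcivv" (len 13), cursors c1@8 c2@13 c3@13, authorship ......11..223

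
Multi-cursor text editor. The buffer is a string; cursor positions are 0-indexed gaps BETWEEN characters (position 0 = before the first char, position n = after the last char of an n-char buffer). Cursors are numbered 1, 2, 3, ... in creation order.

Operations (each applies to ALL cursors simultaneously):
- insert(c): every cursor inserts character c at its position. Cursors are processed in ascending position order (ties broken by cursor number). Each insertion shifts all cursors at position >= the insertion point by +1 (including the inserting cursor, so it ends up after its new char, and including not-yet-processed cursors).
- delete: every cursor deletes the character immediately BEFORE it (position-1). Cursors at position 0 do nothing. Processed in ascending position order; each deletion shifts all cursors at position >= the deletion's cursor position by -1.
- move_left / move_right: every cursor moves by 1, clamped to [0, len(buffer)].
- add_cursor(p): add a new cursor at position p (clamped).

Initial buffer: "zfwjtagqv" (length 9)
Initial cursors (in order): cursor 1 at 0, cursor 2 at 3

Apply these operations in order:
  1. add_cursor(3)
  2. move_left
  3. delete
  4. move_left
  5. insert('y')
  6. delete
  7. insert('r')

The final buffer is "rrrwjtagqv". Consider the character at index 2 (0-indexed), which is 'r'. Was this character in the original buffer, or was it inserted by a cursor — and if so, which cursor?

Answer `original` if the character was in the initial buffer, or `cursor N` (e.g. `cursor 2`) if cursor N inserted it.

Answer: cursor 3

Derivation:
After op 1 (add_cursor(3)): buffer="zfwjtagqv" (len 9), cursors c1@0 c2@3 c3@3, authorship .........
After op 2 (move_left): buffer="zfwjtagqv" (len 9), cursors c1@0 c2@2 c3@2, authorship .........
After op 3 (delete): buffer="wjtagqv" (len 7), cursors c1@0 c2@0 c3@0, authorship .......
After op 4 (move_left): buffer="wjtagqv" (len 7), cursors c1@0 c2@0 c3@0, authorship .......
After op 5 (insert('y')): buffer="yyywjtagqv" (len 10), cursors c1@3 c2@3 c3@3, authorship 123.......
After op 6 (delete): buffer="wjtagqv" (len 7), cursors c1@0 c2@0 c3@0, authorship .......
After op 7 (insert('r')): buffer="rrrwjtagqv" (len 10), cursors c1@3 c2@3 c3@3, authorship 123.......
Authorship (.=original, N=cursor N): 1 2 3 . . . . . . .
Index 2: author = 3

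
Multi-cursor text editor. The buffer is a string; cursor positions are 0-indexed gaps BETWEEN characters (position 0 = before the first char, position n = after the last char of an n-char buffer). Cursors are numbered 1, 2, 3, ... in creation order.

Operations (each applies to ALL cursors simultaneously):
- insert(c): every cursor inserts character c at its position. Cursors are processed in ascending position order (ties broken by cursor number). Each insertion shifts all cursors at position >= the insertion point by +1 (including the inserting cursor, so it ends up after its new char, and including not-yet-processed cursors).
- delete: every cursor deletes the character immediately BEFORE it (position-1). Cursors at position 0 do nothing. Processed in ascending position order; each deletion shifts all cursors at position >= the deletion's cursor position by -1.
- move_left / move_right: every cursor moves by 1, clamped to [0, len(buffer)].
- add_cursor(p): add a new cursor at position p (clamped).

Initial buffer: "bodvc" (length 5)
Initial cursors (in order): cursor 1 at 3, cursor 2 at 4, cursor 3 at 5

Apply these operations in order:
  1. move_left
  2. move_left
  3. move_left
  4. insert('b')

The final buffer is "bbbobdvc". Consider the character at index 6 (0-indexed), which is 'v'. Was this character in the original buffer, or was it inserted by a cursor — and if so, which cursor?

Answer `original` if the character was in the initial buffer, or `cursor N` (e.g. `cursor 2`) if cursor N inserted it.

After op 1 (move_left): buffer="bodvc" (len 5), cursors c1@2 c2@3 c3@4, authorship .....
After op 2 (move_left): buffer="bodvc" (len 5), cursors c1@1 c2@2 c3@3, authorship .....
After op 3 (move_left): buffer="bodvc" (len 5), cursors c1@0 c2@1 c3@2, authorship .....
After op 4 (insert('b')): buffer="bbbobdvc" (len 8), cursors c1@1 c2@3 c3@5, authorship 1.2.3...
Authorship (.=original, N=cursor N): 1 . 2 . 3 . . .
Index 6: author = original

Answer: original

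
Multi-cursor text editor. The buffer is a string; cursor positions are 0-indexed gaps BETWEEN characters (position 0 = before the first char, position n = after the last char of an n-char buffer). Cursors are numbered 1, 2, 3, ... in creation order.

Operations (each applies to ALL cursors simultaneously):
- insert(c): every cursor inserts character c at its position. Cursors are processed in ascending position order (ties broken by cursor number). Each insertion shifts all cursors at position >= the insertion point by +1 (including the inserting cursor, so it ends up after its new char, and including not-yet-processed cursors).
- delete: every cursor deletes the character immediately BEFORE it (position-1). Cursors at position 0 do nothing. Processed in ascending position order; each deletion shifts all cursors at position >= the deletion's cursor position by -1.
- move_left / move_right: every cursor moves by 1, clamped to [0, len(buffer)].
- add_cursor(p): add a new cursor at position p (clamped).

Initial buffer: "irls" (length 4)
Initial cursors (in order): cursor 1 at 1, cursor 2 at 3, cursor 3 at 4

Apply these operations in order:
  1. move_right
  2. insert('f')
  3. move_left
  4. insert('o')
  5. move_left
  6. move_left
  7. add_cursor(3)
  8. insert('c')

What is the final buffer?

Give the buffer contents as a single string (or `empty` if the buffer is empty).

After op 1 (move_right): buffer="irls" (len 4), cursors c1@2 c2@4 c3@4, authorship ....
After op 2 (insert('f')): buffer="irflsff" (len 7), cursors c1@3 c2@7 c3@7, authorship ..1..23
After op 3 (move_left): buffer="irflsff" (len 7), cursors c1@2 c2@6 c3@6, authorship ..1..23
After op 4 (insert('o')): buffer="iroflsfoof" (len 10), cursors c1@3 c2@9 c3@9, authorship ..11..2233
After op 5 (move_left): buffer="iroflsfoof" (len 10), cursors c1@2 c2@8 c3@8, authorship ..11..2233
After op 6 (move_left): buffer="iroflsfoof" (len 10), cursors c1@1 c2@7 c3@7, authorship ..11..2233
After op 7 (add_cursor(3)): buffer="iroflsfoof" (len 10), cursors c1@1 c4@3 c2@7 c3@7, authorship ..11..2233
After op 8 (insert('c')): buffer="icrocflsfccoof" (len 14), cursors c1@2 c4@5 c2@11 c3@11, authorship .1.141..223233

Answer: icrocflsfccoof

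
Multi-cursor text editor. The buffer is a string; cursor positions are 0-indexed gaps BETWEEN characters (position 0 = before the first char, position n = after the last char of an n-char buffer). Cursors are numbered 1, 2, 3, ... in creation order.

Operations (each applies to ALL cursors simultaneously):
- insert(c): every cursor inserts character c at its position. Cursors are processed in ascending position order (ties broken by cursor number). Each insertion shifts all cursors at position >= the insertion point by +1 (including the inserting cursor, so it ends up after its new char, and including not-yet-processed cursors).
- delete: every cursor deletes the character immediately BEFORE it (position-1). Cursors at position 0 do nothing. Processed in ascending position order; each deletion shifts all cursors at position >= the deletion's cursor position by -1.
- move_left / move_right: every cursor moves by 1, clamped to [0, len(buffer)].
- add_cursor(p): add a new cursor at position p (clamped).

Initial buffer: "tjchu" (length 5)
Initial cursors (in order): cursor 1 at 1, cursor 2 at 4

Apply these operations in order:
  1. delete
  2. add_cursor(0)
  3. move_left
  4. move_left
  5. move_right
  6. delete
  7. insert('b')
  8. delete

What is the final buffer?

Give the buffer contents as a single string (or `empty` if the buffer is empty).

Answer: cu

Derivation:
After op 1 (delete): buffer="jcu" (len 3), cursors c1@0 c2@2, authorship ...
After op 2 (add_cursor(0)): buffer="jcu" (len 3), cursors c1@0 c3@0 c2@2, authorship ...
After op 3 (move_left): buffer="jcu" (len 3), cursors c1@0 c3@0 c2@1, authorship ...
After op 4 (move_left): buffer="jcu" (len 3), cursors c1@0 c2@0 c3@0, authorship ...
After op 5 (move_right): buffer="jcu" (len 3), cursors c1@1 c2@1 c3@1, authorship ...
After op 6 (delete): buffer="cu" (len 2), cursors c1@0 c2@0 c3@0, authorship ..
After op 7 (insert('b')): buffer="bbbcu" (len 5), cursors c1@3 c2@3 c3@3, authorship 123..
After op 8 (delete): buffer="cu" (len 2), cursors c1@0 c2@0 c3@0, authorship ..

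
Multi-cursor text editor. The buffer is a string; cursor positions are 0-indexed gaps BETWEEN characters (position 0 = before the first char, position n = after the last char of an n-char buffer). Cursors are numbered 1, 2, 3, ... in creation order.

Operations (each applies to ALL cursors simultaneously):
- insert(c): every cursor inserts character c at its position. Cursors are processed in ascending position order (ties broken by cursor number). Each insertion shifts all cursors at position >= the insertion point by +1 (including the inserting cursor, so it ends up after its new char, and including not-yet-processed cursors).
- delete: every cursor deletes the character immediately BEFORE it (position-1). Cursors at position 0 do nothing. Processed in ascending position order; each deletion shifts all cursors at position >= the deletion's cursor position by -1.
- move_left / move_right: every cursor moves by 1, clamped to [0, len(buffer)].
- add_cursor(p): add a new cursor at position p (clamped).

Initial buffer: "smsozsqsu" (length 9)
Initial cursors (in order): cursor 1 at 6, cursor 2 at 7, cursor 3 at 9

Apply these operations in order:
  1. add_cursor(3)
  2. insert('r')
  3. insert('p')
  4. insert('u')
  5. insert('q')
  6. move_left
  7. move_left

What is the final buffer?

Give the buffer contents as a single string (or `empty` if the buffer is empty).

After op 1 (add_cursor(3)): buffer="smsozsqsu" (len 9), cursors c4@3 c1@6 c2@7 c3@9, authorship .........
After op 2 (insert('r')): buffer="smsrozsrqrsur" (len 13), cursors c4@4 c1@8 c2@10 c3@13, authorship ...4...1.2..3
After op 3 (insert('p')): buffer="smsrpozsrpqrpsurp" (len 17), cursors c4@5 c1@10 c2@13 c3@17, authorship ...44...11.22..33
After op 4 (insert('u')): buffer="smsrpuozsrpuqrpusurpu" (len 21), cursors c4@6 c1@12 c2@16 c3@21, authorship ...444...111.222..333
After op 5 (insert('q')): buffer="smsrpuqozsrpuqqrpuqsurpuq" (len 25), cursors c4@7 c1@14 c2@19 c3@25, authorship ...4444...1111.2222..3333
After op 6 (move_left): buffer="smsrpuqozsrpuqqrpuqsurpuq" (len 25), cursors c4@6 c1@13 c2@18 c3@24, authorship ...4444...1111.2222..3333
After op 7 (move_left): buffer="smsrpuqozsrpuqqrpuqsurpuq" (len 25), cursors c4@5 c1@12 c2@17 c3@23, authorship ...4444...1111.2222..3333

Answer: smsrpuqozsrpuqqrpuqsurpuq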